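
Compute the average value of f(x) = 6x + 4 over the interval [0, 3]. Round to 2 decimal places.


Average value = 1/(b-a) * integral from a to b of f(x) dx
First compute the integral of 6x + 4:
F(x) = 3x^2 + 4x
F(3) = 3 * 9 + 4 * 3 = 39
F(0) = 3 * 0 + 4 * 0 = 0
Integral = 39 - 0 = 39
Average = 39 / (3 - 0) = 39 / 3
= 13 = 13.00

13.00


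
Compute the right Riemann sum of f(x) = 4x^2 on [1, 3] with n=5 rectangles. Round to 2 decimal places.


Right Riemann sum uses right endpoints of each subinterval.
Interval: [1, 3], n = 5
dx = (3 - 1) / 5 = 2/5
Right endpoints: [7/5, 9/5, 11/5, 13/5, 3]
f values: [196/25, 324/25, 484/25, 676/25, 36]
Sum = dx * (sum of f values)
= 2/5 * 516/5
= 1032/25 = 41.28

41.28


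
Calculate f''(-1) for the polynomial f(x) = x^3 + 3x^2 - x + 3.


First derivative:
f'(x) = 3x^2 + 6x - 1
Second derivative:
f''(x) = 6x + 6
Substitute x = -1:
f''(-1) = 6 * (-1) + 6
= -6 + 6
= 0

0


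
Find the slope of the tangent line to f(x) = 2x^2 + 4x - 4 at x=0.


The slope of the tangent line equals f'(x) at the point.
f(x) = 2x^2 + 4x - 4
f'(x) = 4x + 4
At x = 0:
f'(0) = 4 * 0 + 4
= 0 + 4
= 4

4


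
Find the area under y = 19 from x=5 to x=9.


The area under a constant function y = 19 is a rectangle.
Width = 9 - 5 = 4
Height = 19
Area = width * height
= 4 * 19
= 76

76


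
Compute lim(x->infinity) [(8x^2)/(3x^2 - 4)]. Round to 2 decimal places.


For limits at infinity with equal-degree polynomials,
we compare leading coefficients.
Numerator leading term: 8x^2
Denominator leading term: 3x^2
Divide both by x^2:
lim = (8) / (3 - 4/x^2)
As x -> infinity, the 1/x and 1/x^2 terms vanish:
= 8/3 ≈ 2.67

2.67


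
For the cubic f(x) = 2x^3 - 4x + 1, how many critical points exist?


Find where f'(x) = 0:
f(x) = 2x^3 - 4x + 1
f'(x) = 6x^2 - 4
This is a quadratic in x. Use the discriminant to count real roots.
Discriminant = (0)^2 - 4 * 6 * (-4)
= 0 - (-96)
= 96
Since discriminant > 0, f'(x) = 0 has 2 real solutions.
Number of critical points: 2

2


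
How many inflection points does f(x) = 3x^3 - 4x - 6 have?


Inflection points occur where f''(x) = 0 and concavity changes.
f(x) = 3x^3 - 4x - 6
f'(x) = 9x^2 - 4
f''(x) = 18x
Set f''(x) = 0:
18x = 0
x = 0 / 18 = 0
Since f''(x) is linear (degree 1), it changes sign at this point.
Therefore there is exactly 1 inflection point.

1


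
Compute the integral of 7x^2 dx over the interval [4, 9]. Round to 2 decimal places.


Find the antiderivative of 7x^2:
F(x) = 7/3 * x^3
Apply the Fundamental Theorem of Calculus:
F(9) - F(4)
= 7/3 * 9^3 - 7/3 * 4^3
= 7/3 * (729 - 64)
= 7/3 * 665
= 4655/3 ≈ 1551.67

1551.67


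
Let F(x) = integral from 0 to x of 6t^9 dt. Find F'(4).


By the Fundamental Theorem of Calculus (Part 1):
If F(x) = integral from 0 to x of f(t) dt, then F'(x) = f(x)
Here f(t) = 6t^9
So F'(x) = 6x^9
Evaluate at x = 4:
F'(4) = 6 * 4^9
= 6 * 262144
= 1572864

1572864


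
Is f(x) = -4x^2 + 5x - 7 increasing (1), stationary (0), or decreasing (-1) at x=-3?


Compute f'(x) to determine behavior:
f'(x) = -8x + 5
f'(-3) = -8 * (-3) + 5
= 24 + 5
= 29
Since f'(-3) > 0, the function is increasing (1)

1


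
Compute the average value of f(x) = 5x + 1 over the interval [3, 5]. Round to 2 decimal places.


Average value = 1/(b-a) * integral from a to b of f(x) dx
First compute the integral of 5x + 1:
F(x) = (5/2)x^2 + x
F(5) = 5/2 * 25 + 1 * 5 = 135/2
F(3) = 5/2 * 9 + 1 * 3 = 51/2
Integral = 135/2 - 51/2 = 42
Average = 42 / (5 - 3) = 42 / 2
= 21 = 21.00

21.00


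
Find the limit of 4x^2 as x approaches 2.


Since polynomials are continuous, we use direct substitution.
lim(x->2) of 4x^2
= 4 * 2^2 + 0 * 2 + 0
= 16 + 0 + 0
= 16

16


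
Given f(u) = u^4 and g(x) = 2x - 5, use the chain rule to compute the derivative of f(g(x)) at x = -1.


Using the chain rule: (f(g(x)))' = f'(g(x)) * g'(x)
First, find g(-1):
g(-1) = 2 * (-1) - 5 = -7
Next, f'(u) = 4u^3
And g'(x) = 2
So f'(g(-1)) * g'(-1)
= 4 * (-7)^3 * 2
= 4 * (-343) * 2
= -2744

-2744


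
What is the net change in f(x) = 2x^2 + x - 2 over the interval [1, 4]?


Net change = f(b) - f(a)
f(x) = 2x^2 + x - 2
Compute f(4):
f(4) = 2 * 4^2 + 1 * 4 - 2
= 32 + 4 - 2
= 34
Compute f(1):
f(1) = 2 * 1^2 + 1 * 1 - 2
= 2 + 1 - 2
= 1
Net change = 34 - 1 = 33

33


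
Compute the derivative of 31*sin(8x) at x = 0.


Apply the chain rule to differentiate 31*sin(8x):
d/dx [31*sin(8x)]
= 31 * cos(8x) * d/dx(8x)
= 31 * 8 * cos(8x)
= 248 * cos(8x)
Evaluate at x = 0:
= 248 * cos(0)
= 248 * 1
= 248

248


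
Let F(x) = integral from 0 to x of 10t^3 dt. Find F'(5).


By the Fundamental Theorem of Calculus (Part 1):
If F(x) = integral from 0 to x of f(t) dt, then F'(x) = f(x)
Here f(t) = 10t^3
So F'(x) = 10x^3
Evaluate at x = 5:
F'(5) = 10 * 5^3
= 10 * 125
= 1250

1250


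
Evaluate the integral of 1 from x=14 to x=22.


The integral of a constant k over [a, b] equals k * (b - a).
integral from 14 to 22 of 1 dx
= 1 * (22 - 14)
= 1 * 8
= 8

8


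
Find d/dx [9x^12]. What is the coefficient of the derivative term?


We apply the power rule: d/dx [ax^n] = a*n * x^(n-1)
d/dx [9x^12]
= 9 * 12 * x^(12-1)
= 108x^11
The coefficient is 108

108


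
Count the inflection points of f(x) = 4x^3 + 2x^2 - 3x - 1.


Inflection points occur where f''(x) = 0 and concavity changes.
f(x) = 4x^3 + 2x^2 - 3x - 1
f'(x) = 12x^2 + 4x - 3
f''(x) = 24x + 4
Set f''(x) = 0:
24x + 4 = 0
x = -4 / 24 = -1/6
Since f''(x) is linear (degree 1), it changes sign at this point.
Therefore there is exactly 1 inflection point.

1


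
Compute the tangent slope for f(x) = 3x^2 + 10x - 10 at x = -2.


The slope of the tangent line equals f'(x) at the point.
f(x) = 3x^2 + 10x - 10
f'(x) = 6x + 10
At x = -2:
f'(-2) = 6 * (-2) + 10
= -12 + 10
= -2

-2


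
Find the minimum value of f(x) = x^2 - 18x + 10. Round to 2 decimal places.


For a quadratic f(x) = ax^2 + bx + c with a > 0, the minimum is at the vertex.
Vertex x-coordinate: x = -b/(2a)
x = -(-18) / (2 * 1)
x = 18/2 = 9
Substitute back to find the minimum value:
f(9) = 1 * 9^2 - 18 * 9 + 10
= 81 - 162 + 10
= -71 = -71.00

-71.00


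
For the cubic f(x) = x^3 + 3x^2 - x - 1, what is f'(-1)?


Differentiate f(x) = x^3 + 3x^2 - x - 1 term by term:
f'(x) = 3x^2 + 6x - 1
Substitute x = -1:
f'(-1) = 3 * (-1)^2 + 6 * (-1) - 1
= 3 - 6 - 1
= -4

-4


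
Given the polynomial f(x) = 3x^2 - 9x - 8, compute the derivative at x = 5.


Differentiate term by term using power and sum rules:
f(x) = 3x^2 - 9x - 8
f'(x) = 6x - 9
Substitute x = 5:
f'(5) = 6 * 5 - 9
= 30 - 9
= 21

21


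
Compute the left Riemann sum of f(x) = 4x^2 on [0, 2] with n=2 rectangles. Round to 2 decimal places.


Left Riemann sum uses left endpoints of each subinterval.
Interval: [0, 2], n = 2
dx = (2 - 0) / 2 = 1
Left endpoints: [0, 1]
f values: [0, 4]
Sum = dx * (sum of f values)
= 1 * 4
= 4 = 4.00

4.00


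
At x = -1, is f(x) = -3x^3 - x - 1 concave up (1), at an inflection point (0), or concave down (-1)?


Concavity is determined by the sign of f''(x).
f(x) = -3x^3 - x - 1
f'(x) = -9x^2 - 1
f''(x) = -18x
f''(-1) = -18 * (-1) + 0
= 18 + 0
= 18
Since f''(-1) > 0, the function is concave up (1)

1


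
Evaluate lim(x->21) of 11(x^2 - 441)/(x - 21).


Direct substitution gives 0/0, so we factor the numerator.
Factor: 11(x^2 - 441) = 11 * (x - 21)(x + 21)
Cancel the common factor (x - 21):
11(x^2 - 441)/(x - 21) = 11 * (x + 21)
Now substitute x = 21:
= 11 * (21 + 21) = 462

462


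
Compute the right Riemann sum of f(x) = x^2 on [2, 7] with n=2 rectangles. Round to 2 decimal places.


Right Riemann sum uses right endpoints of each subinterval.
Interval: [2, 7], n = 2
dx = (7 - 2) / 2 = 5/2
Right endpoints: [9/2, 7]
f values: [81/4, 49]
Sum = dx * (sum of f values)
= 5/2 * 277/4
= 1385/8 ≈ 173.13

173.13


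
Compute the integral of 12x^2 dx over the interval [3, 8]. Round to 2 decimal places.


Find the antiderivative of 12x^2:
F(x) = 12/3 * x^3
Apply the Fundamental Theorem of Calculus:
F(8) - F(3)
= 12/3 * 8^3 - 12/3 * 3^3
= 12/3 * (512 - 27)
= 12/3 * 485
= 1940 = 1940.00

1940.00


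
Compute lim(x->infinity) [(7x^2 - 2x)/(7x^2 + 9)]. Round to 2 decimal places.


For limits at infinity with equal-degree polynomials,
we compare leading coefficients.
Numerator leading term: 7x^2
Denominator leading term: 7x^2
Divide both by x^2:
lim = (7 - 2/x) / (7 + 9/x^2)
As x -> infinity, the 1/x and 1/x^2 terms vanish:
= 7/7 = 1 = 1.00

1.00


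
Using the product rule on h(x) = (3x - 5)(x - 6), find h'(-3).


Let u(x) = 3x - 5 and v(x) = x - 6
u'(x) = 3
v'(x) = 1
Product rule: h'(x) = u'(x)*v(x) + u(x)*v'(x)
= 3 * (x - 6) + (3x - 5) * 1
At x = -3:
u(-3) = 3 * (-3) - 5 = -14
v(-3) = 1 * (-3) - 6 = -9
h'(-3) = 3 * (-9) + (-14) * 1
= -27 - 14
= -41

-41


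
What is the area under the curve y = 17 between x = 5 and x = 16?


The area under a constant function y = 17 is a rectangle.
Width = 16 - 5 = 11
Height = 17
Area = width * height
= 11 * 17
= 187

187


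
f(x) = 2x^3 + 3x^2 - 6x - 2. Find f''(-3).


First derivative:
f'(x) = 6x^2 + 6x - 6
Second derivative:
f''(x) = 12x + 6
Substitute x = -3:
f''(-3) = 12 * (-3) + 6
= -36 + 6
= -30

-30


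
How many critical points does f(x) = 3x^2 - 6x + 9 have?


Find where f'(x) = 0:
f'(x) = 6x - 6
Set f'(x) = 0:
6x - 6 = 0
x = 6 / 6 = 1
This is a linear equation in x, so there is exactly one solution.
Number of critical points: 1

1


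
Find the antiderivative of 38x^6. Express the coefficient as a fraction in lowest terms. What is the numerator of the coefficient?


Apply the power rule for integration:
integral of ax^n dx = a/(n+1) * x^(n+1) + C
integral of 38x^6 dx
= 38/7 * x^7 + C
The coefficient in lowest terms is 38/7, and its numerator is 38

38


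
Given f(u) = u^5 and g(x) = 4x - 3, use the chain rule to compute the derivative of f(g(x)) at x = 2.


Using the chain rule: (f(g(x)))' = f'(g(x)) * g'(x)
First, find g(2):
g(2) = 4 * 2 - 3 = 5
Next, f'(u) = 5u^4
And g'(x) = 4
So f'(g(2)) * g'(2)
= 5 * 5^4 * 4
= 5 * 625 * 4
= 12500

12500


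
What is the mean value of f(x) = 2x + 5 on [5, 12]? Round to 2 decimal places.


Average value = 1/(b-a) * integral from a to b of f(x) dx
First compute the integral of 2x + 5:
F(x) = x^2 + 5x
F(12) = 1 * 144 + 5 * 12 = 204
F(5) = 1 * 25 + 5 * 5 = 50
Integral = 204 - 50 = 154
Average = 154 / (12 - 5) = 154 / 7
= 22 = 22.00

22.00


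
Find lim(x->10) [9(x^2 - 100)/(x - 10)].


Direct substitution gives 0/0, so we factor the numerator.
Factor: 9(x^2 - 100) = 9 * (x - 10)(x + 10)
Cancel the common factor (x - 10):
9(x^2 - 100)/(x - 10) = 9 * (x + 10)
Now substitute x = 10:
= 9 * (10 + 10) = 180

180


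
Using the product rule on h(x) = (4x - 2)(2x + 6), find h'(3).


Let u(x) = 4x - 2 and v(x) = 2x + 6
u'(x) = 4
v'(x) = 2
Product rule: h'(x) = u'(x)*v(x) + u(x)*v'(x)
= 4 * (2x + 6) + (4x - 2) * 2
At x = 3:
u(3) = 4 * 3 - 2 = 10
v(3) = 2 * 3 + 6 = 12
h'(3) = 4 * 12 + 10 * 2
= 48 + 20
= 68

68


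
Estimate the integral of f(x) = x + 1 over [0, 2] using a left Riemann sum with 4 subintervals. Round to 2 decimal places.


Left Riemann sum uses left endpoints of each subinterval.
Interval: [0, 2], n = 4
dx = (2 - 0) / 4 = 1/2
Left endpoints: [0, 1/2, 1, 3/2]
f values: [1, 3/2, 2, 5/2]
Sum = dx * (sum of f values)
= 1/2 * 7
= 7/2 = 3.50

3.50


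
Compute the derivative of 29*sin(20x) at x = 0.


Apply the chain rule to differentiate 29*sin(20x):
d/dx [29*sin(20x)]
= 29 * cos(20x) * d/dx(20x)
= 29 * 20 * cos(20x)
= 580 * cos(20x)
Evaluate at x = 0:
= 580 * cos(0)
= 580 * 1
= 580

580


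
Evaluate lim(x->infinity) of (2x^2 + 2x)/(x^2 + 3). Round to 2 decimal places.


For limits at infinity with equal-degree polynomials,
we compare leading coefficients.
Numerator leading term: 2x^2
Denominator leading term: x^2
Divide both by x^2:
lim = (2 + 2/x) / (1 + 3/x^2)
As x -> infinity, the 1/x and 1/x^2 terms vanish:
= 2/1 = 2 = 2.00

2.00


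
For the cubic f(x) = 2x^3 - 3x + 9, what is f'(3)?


Differentiate f(x) = 2x^3 - 3x + 9 term by term:
f'(x) = 6x^2 - 3
Substitute x = 3:
f'(3) = 6 * 3^2 + 0 * 3 - 3
= 54 + 0 - 3
= 51

51


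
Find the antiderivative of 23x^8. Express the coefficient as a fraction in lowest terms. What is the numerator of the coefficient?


Apply the power rule for integration:
integral of ax^n dx = a/(n+1) * x^(n+1) + C
integral of 23x^8 dx
= 23/9 * x^9 + C
The coefficient in lowest terms is 23/9, and its numerator is 23

23


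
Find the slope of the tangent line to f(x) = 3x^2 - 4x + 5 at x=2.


The slope of the tangent line equals f'(x) at the point.
f(x) = 3x^2 - 4x + 5
f'(x) = 6x - 4
At x = 2:
f'(2) = 6 * 2 - 4
= 12 - 4
= 8

8


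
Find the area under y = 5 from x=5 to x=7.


The area under a constant function y = 5 is a rectangle.
Width = 7 - 5 = 2
Height = 5
Area = width * height
= 2 * 5
= 10

10


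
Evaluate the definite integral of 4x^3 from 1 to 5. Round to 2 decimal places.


Find the antiderivative of 4x^3:
F(x) = 4/4 * x^4
Apply the Fundamental Theorem of Calculus:
F(5) - F(1)
= 4/4 * 5^4 - 4/4 * 1^4
= 4/4 * (625 - 1)
= 4/4 * 624
= 624 = 624.00

624.00


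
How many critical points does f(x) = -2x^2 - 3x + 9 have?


Find where f'(x) = 0:
f'(x) = -4x - 3
Set f'(x) = 0:
-4x - 3 = 0
x = 3 / (-4) = -3/4
This is a linear equation in x, so there is exactly one solution.
Number of critical points: 1

1


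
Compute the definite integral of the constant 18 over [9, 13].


The integral of a constant k over [a, b] equals k * (b - a).
integral from 9 to 13 of 18 dx
= 18 * (13 - 9)
= 18 * 4
= 72

72


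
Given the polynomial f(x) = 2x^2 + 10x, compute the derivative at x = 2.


Differentiate term by term using power and sum rules:
f(x) = 2x^2 + 10x
f'(x) = 4x + 10
Substitute x = 2:
f'(2) = 4 * 2 + 10
= 8 + 10
= 18

18


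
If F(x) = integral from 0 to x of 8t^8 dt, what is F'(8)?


By the Fundamental Theorem of Calculus (Part 1):
If F(x) = integral from 0 to x of f(t) dt, then F'(x) = f(x)
Here f(t) = 8t^8
So F'(x) = 8x^8
Evaluate at x = 8:
F'(8) = 8 * 8^8
= 8 * 16777216
= 134217728

134217728


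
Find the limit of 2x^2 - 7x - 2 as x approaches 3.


Since polynomials are continuous, we use direct substitution.
lim(x->3) of 2x^2 - 7x - 2
= 2 * 3^2 - 7 * 3 - 2
= 18 - 21 - 2
= -5

-5


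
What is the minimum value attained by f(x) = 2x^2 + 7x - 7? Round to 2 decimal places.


For a quadratic f(x) = ax^2 + bx + c with a > 0, the minimum is at the vertex.
Vertex x-coordinate: x = -b/(2a)
x = -(7) / (2 * 2)
x = -7/4
Substitute back to find the minimum value:
f(-7/4) = 2 * (-7/4)^2 + 7 * (-7/4) - 7
= 49/8 - 49/4 - 7
= -105/8 ≈ -13.13

-13.13


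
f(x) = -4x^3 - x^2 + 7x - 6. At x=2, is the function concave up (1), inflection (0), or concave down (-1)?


Concavity is determined by the sign of f''(x).
f(x) = -4x^3 - x^2 + 7x - 6
f'(x) = -12x^2 - 2x + 7
f''(x) = -24x - 2
f''(2) = -24 * 2 - 2
= -48 - 2
= -50
Since f''(2) < 0, the function is concave down (-1)

-1


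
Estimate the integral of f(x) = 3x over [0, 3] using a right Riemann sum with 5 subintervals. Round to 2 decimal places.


Right Riemann sum uses right endpoints of each subinterval.
Interval: [0, 3], n = 5
dx = (3 - 0) / 5 = 3/5
Right endpoints: [3/5, 6/5, 9/5, 12/5, 3]
f values: [9/5, 18/5, 27/5, 36/5, 9]
Sum = dx * (sum of f values)
= 3/5 * 27
= 81/5 = 16.20

16.20


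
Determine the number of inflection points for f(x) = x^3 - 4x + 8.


Inflection points occur where f''(x) = 0 and concavity changes.
f(x) = x^3 - 4x + 8
f'(x) = 3x^2 - 4
f''(x) = 6x
Set f''(x) = 0:
6x = 0
x = 0 / 6 = 0
Since f''(x) is linear (degree 1), it changes sign at this point.
Therefore there is exactly 1 inflection point.

1


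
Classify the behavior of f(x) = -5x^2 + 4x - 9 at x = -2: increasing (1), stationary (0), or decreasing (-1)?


Compute f'(x) to determine behavior:
f'(x) = -10x + 4
f'(-2) = -10 * (-2) + 4
= 20 + 4
= 24
Since f'(-2) > 0, the function is increasing (1)

1


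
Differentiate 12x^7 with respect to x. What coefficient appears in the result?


We apply the power rule: d/dx [ax^n] = a*n * x^(n-1)
d/dx [12x^7]
= 12 * 7 * x^(7-1)
= 84x^6
The coefficient is 84

84


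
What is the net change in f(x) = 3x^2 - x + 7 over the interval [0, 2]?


Net change = f(b) - f(a)
f(x) = 3x^2 - x + 7
Compute f(2):
f(2) = 3 * 2^2 - 1 * 2 + 7
= 12 - 2 + 7
= 17
Compute f(0):
f(0) = 3 * 0^2 - 1 * 0 + 7
= 0 + 0 + 7
= 7
Net change = 17 - 7 = 10

10


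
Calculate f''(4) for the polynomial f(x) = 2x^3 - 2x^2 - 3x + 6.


First derivative:
f'(x) = 6x^2 - 4x - 3
Second derivative:
f''(x) = 12x - 4
Substitute x = 4:
f''(4) = 12 * 4 - 4
= 48 - 4
= 44

44


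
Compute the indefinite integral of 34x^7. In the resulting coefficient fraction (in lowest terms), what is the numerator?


Apply the power rule for integration:
integral of ax^n dx = a/(n+1) * x^(n+1) + C
integral of 34x^7 dx
= 34/8 * x^8 + C
= 17/4 * x^8 + C
The coefficient in lowest terms is 17/4, and its numerator is 17

17


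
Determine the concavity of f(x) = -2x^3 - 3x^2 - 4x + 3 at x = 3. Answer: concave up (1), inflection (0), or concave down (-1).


Concavity is determined by the sign of f''(x).
f(x) = -2x^3 - 3x^2 - 4x + 3
f'(x) = -6x^2 - 6x - 4
f''(x) = -12x - 6
f''(3) = -12 * 3 - 6
= -36 - 6
= -42
Since f''(3) < 0, the function is concave down (-1)

-1


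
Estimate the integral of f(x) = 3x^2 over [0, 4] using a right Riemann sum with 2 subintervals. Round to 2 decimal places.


Right Riemann sum uses right endpoints of each subinterval.
Interval: [0, 4], n = 2
dx = (4 - 0) / 2 = 2
Right endpoints: [2, 4]
f values: [12, 48]
Sum = dx * (sum of f values)
= 2 * 60
= 120 = 120.00

120.00


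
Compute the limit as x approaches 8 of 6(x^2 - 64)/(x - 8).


Direct substitution gives 0/0, so we factor the numerator.
Factor: 6(x^2 - 64) = 6 * (x - 8)(x + 8)
Cancel the common factor (x - 8):
6(x^2 - 64)/(x - 8) = 6 * (x + 8)
Now substitute x = 8:
= 6 * (8 + 8) = 96

96


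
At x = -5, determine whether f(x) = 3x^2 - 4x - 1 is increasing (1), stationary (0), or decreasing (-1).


Compute f'(x) to determine behavior:
f'(x) = 6x - 4
f'(-5) = 6 * (-5) - 4
= -30 - 4
= -34
Since f'(-5) < 0, the function is decreasing (-1)

-1


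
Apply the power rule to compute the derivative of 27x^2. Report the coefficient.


We apply the power rule: d/dx [ax^n] = a*n * x^(n-1)
d/dx [27x^2]
= 27 * 2 * x^(2-1)
= 54x
The coefficient is 54

54


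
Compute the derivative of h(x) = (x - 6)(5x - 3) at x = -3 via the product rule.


Let u(x) = x - 6 and v(x) = 5x - 3
u'(x) = 1
v'(x) = 5
Product rule: h'(x) = u'(x)*v(x) + u(x)*v'(x)
= 1 * (5x - 3) + (x - 6) * 5
At x = -3:
u(-3) = 1 * (-3) - 6 = -9
v(-3) = 5 * (-3) - 3 = -18
h'(-3) = 1 * (-18) + (-9) * 5
= -18 - 45
= -63

-63


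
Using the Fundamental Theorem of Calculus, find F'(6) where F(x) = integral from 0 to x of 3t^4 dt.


By the Fundamental Theorem of Calculus (Part 1):
If F(x) = integral from 0 to x of f(t) dt, then F'(x) = f(x)
Here f(t) = 3t^4
So F'(x) = 3x^4
Evaluate at x = 6:
F'(6) = 3 * 6^4
= 3 * 1296
= 3888

3888


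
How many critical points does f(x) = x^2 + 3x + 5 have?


Find where f'(x) = 0:
f'(x) = 2x + 3
Set f'(x) = 0:
2x + 3 = 0
x = -3 / 2 = -3/2
This is a linear equation in x, so there is exactly one solution.
Number of critical points: 1

1


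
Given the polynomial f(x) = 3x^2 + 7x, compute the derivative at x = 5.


Differentiate term by term using power and sum rules:
f(x) = 3x^2 + 7x
f'(x) = 6x + 7
Substitute x = 5:
f'(5) = 6 * 5 + 7
= 30 + 7
= 37

37


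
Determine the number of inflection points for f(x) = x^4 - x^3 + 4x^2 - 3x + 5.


Inflection points occur where f''(x) = 0 and concavity changes.
f(x) = x^4 - x^3 + 4x^2 - 3x + 5
f'(x) = 4x^3 - 3x^2 + 8x - 3
f''(x) = 12x^2 - 6x + 8
This is a quadratic in x. Use the discriminant to count real roots.
Discriminant = (-6)^2 - 4 * 12 * 8
= 36 - 384
= -348
Since discriminant < 0, f''(x) = 0 has no real solutions.
Number of inflection points: 0

0


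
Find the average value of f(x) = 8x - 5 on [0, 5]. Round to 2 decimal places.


Average value = 1/(b-a) * integral from a to b of f(x) dx
First compute the integral of 8x - 5:
F(x) = 4x^2 - 5x
F(5) = 4 * 25 - 5 * 5 = 75
F(0) = 4 * 0 - 5 * 0 = 0
Integral = 75 - 0 = 75
Average = 75 / (5 - 0) = 75 / 5
= 15 = 15.00

15.00


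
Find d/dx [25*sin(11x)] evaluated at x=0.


Apply the chain rule to differentiate 25*sin(11x):
d/dx [25*sin(11x)]
= 25 * cos(11x) * d/dx(11x)
= 25 * 11 * cos(11x)
= 275 * cos(11x)
Evaluate at x = 0:
= 275 * cos(0)
= 275 * 1
= 275

275


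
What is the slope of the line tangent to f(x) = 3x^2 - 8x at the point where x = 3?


The slope of the tangent line equals f'(x) at the point.
f(x) = 3x^2 - 8x
f'(x) = 6x - 8
At x = 3:
f'(3) = 6 * 3 - 8
= 18 - 8
= 10

10


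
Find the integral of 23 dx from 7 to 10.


The integral of a constant k over [a, b] equals k * (b - a).
integral from 7 to 10 of 23 dx
= 23 * (10 - 7)
= 23 * 3
= 69

69


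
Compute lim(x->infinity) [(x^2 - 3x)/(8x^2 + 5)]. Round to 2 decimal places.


For limits at infinity with equal-degree polynomials,
we compare leading coefficients.
Numerator leading term: x^2
Denominator leading term: 8x^2
Divide both by x^2:
lim = (1 - 3/x) / (8 + 5/x^2)
As x -> infinity, the 1/x and 1/x^2 terms vanish:
= 1/8 ≈ 0.13

0.13


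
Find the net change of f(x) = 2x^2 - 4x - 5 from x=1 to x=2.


Net change = f(b) - f(a)
f(x) = 2x^2 - 4x - 5
Compute f(2):
f(2) = 2 * 2^2 - 4 * 2 - 5
= 8 - 8 - 5
= -5
Compute f(1):
f(1) = 2 * 1^2 - 4 * 1 - 5
= 2 - 4 - 5
= -7
Net change = -5 - (-7) = 2

2


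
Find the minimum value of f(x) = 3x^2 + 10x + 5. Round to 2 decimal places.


For a quadratic f(x) = ax^2 + bx + c with a > 0, the minimum is at the vertex.
Vertex x-coordinate: x = -b/(2a)
x = -(10) / (2 * 3)
x = -10/6 = -5/3
Substitute back to find the minimum value:
f(-5/3) = 3 * (-5/3)^2 + 10 * (-5/3) + 5
= 25/3 - 50/3 + 5
= -10/3 ≈ -3.33

-3.33


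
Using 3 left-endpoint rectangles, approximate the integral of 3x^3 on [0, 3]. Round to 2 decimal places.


Left Riemann sum uses left endpoints of each subinterval.
Interval: [0, 3], n = 3
dx = (3 - 0) / 3 = 1
Left endpoints: [0, 1, 2]
f values: [0, 3, 24]
Sum = dx * (sum of f values)
= 1 * 27
= 27 = 27.00

27.00


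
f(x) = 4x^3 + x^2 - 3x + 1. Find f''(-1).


First derivative:
f'(x) = 12x^2 + 2x - 3
Second derivative:
f''(x) = 24x + 2
Substitute x = -1:
f''(-1) = 24 * (-1) + 2
= -24 + 2
= -22

-22


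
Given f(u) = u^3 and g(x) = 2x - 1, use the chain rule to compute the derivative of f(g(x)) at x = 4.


Using the chain rule: (f(g(x)))' = f'(g(x)) * g'(x)
First, find g(4):
g(4) = 2 * 4 - 1 = 7
Next, f'(u) = 3u^2
And g'(x) = 2
So f'(g(4)) * g'(4)
= 3 * 7^2 * 2
= 3 * 49 * 2
= 294

294


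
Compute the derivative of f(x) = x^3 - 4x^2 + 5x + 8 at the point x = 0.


Differentiate f(x) = x^3 - 4x^2 + 5x + 8 term by term:
f'(x) = 3x^2 - 8x + 5
Substitute x = 0:
f'(0) = 3 * 0^2 - 8 * 0 + 5
= 0 + 0 + 5
= 5

5


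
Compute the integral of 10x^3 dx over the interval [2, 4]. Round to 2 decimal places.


Find the antiderivative of 10x^3:
F(x) = 10/4 * x^4
Apply the Fundamental Theorem of Calculus:
F(4) - F(2)
= 10/4 * 4^4 - 10/4 * 2^4
= 10/4 * (256 - 16)
= 10/4 * 240
= 600 = 600.00

600.00


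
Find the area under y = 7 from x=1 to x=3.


The area under a constant function y = 7 is a rectangle.
Width = 3 - 1 = 2
Height = 7
Area = width * height
= 2 * 7
= 14

14


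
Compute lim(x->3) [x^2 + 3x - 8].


Since polynomials are continuous, we use direct substitution.
lim(x->3) of x^2 + 3x - 8
= 1 * 3^2 + 3 * 3 - 8
= 9 + 9 - 8
= 10

10


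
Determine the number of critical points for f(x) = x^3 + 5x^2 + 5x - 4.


Find where f'(x) = 0:
f(x) = x^3 + 5x^2 + 5x - 4
f'(x) = 3x^2 + 10x + 5
This is a quadratic in x. Use the discriminant to count real roots.
Discriminant = (10)^2 - 4 * 3 * 5
= 100 - 60
= 40
Since discriminant > 0, f'(x) = 0 has 2 real solutions.
Number of critical points: 2

2


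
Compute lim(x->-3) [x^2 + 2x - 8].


Since polynomials are continuous, we use direct substitution.
lim(x->-3) of x^2 + 2x - 8
= 1 * (-3)^2 + 2 * (-3) - 8
= 9 - 6 - 8
= -5

-5


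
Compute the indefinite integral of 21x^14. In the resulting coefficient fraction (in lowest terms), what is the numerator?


Apply the power rule for integration:
integral of ax^n dx = a/(n+1) * x^(n+1) + C
integral of 21x^14 dx
= 21/15 * x^15 + C
= 7/5 * x^15 + C
The coefficient in lowest terms is 7/5, and its numerator is 7

7


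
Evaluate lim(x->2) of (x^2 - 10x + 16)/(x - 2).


Direct substitution gives 0/0, so we factor the numerator.
Factor: (x^2 - 10x + 16) = (x - 2)(x - 8)
Cancel the common factor (x - 2):
(x^2 - 10x + 16)/(x - 2) = (x - 8)
Now substitute x = 2:
= (2) - (8) = -6

-6


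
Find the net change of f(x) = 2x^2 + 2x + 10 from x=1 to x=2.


Net change = f(b) - f(a)
f(x) = 2x^2 + 2x + 10
Compute f(2):
f(2) = 2 * 2^2 + 2 * 2 + 10
= 8 + 4 + 10
= 22
Compute f(1):
f(1) = 2 * 1^2 + 2 * 1 + 10
= 2 + 2 + 10
= 14
Net change = 22 - 14 = 8

8


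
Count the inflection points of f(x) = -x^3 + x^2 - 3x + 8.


Inflection points occur where f''(x) = 0 and concavity changes.
f(x) = -x^3 + x^2 - 3x + 8
f'(x) = -3x^2 + 2x - 3
f''(x) = -6x + 2
Set f''(x) = 0:
-6x + 2 = 0
x = -2 / (-6) = 1/3
Since f''(x) is linear (degree 1), it changes sign at this point.
Therefore there is exactly 1 inflection point.

1


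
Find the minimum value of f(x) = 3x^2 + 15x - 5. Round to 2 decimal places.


For a quadratic f(x) = ax^2 + bx + c with a > 0, the minimum is at the vertex.
Vertex x-coordinate: x = -b/(2a)
x = -(15) / (2 * 3)
x = -15/6 = -5/2
Substitute back to find the minimum value:
f(-5/2) = 3 * (-5/2)^2 + 15 * (-5/2) - 5
= 75/4 - 75/2 - 5
= -95/4 = -23.75

-23.75


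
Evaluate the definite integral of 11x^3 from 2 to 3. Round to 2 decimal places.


Find the antiderivative of 11x^3:
F(x) = 11/4 * x^4
Apply the Fundamental Theorem of Calculus:
F(3) - F(2)
= 11/4 * 3^4 - 11/4 * 2^4
= 11/4 * (81 - 16)
= 11/4 * 65
= 715/4 = 178.75

178.75


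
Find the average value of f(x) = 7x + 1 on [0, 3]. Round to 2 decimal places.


Average value = 1/(b-a) * integral from a to b of f(x) dx
First compute the integral of 7x + 1:
F(x) = (7/2)x^2 + x
F(3) = 7/2 * 9 + 1 * 3 = 69/2
F(0) = 7/2 * 0 + 1 * 0 = 0
Integral = 69/2 - 0 = 69/2
Average = (69/2) / (3 - 0) = (69/2) / 3
= 23/2 = 11.50

11.50


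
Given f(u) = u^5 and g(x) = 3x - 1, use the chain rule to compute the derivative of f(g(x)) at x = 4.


Using the chain rule: (f(g(x)))' = f'(g(x)) * g'(x)
First, find g(4):
g(4) = 3 * 4 - 1 = 11
Next, f'(u) = 5u^4
And g'(x) = 3
So f'(g(4)) * g'(4)
= 5 * 11^4 * 3
= 5 * 14641 * 3
= 219615

219615


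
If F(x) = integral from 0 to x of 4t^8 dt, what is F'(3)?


By the Fundamental Theorem of Calculus (Part 1):
If F(x) = integral from 0 to x of f(t) dt, then F'(x) = f(x)
Here f(t) = 4t^8
So F'(x) = 4x^8
Evaluate at x = 3:
F'(3) = 4 * 3^8
= 4 * 6561
= 26244

26244


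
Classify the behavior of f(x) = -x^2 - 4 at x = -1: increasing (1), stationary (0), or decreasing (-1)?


Compute f'(x) to determine behavior:
f'(x) = -2x
f'(-1) = -2 * (-1) + 0
= 2 + 0
= 2
Since f'(-1) > 0, the function is increasing (1)

1


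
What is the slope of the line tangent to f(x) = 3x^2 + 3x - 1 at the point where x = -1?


The slope of the tangent line equals f'(x) at the point.
f(x) = 3x^2 + 3x - 1
f'(x) = 6x + 3
At x = -1:
f'(-1) = 6 * (-1) + 3
= -6 + 3
= -3

-3


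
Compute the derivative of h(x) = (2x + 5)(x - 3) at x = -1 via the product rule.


Let u(x) = 2x + 5 and v(x) = x - 3
u'(x) = 2
v'(x) = 1
Product rule: h'(x) = u'(x)*v(x) + u(x)*v'(x)
= 2 * (x - 3) + (2x + 5) * 1
At x = -1:
u(-1) = 2 * (-1) + 5 = 3
v(-1) = 1 * (-1) - 3 = -4
h'(-1) = 2 * (-4) + 3 * 1
= -8 + 3
= -5

-5


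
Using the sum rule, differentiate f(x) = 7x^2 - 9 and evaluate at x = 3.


Differentiate term by term using power and sum rules:
f(x) = 7x^2 - 9
f'(x) = 14x
Substitute x = 3:
f'(3) = 14 * 3 + 0
= 42 + 0
= 42

42


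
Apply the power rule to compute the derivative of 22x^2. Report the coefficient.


We apply the power rule: d/dx [ax^n] = a*n * x^(n-1)
d/dx [22x^2]
= 22 * 2 * x^(2-1)
= 44x
The coefficient is 44

44


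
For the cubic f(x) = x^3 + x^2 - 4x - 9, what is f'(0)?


Differentiate f(x) = x^3 + x^2 - 4x - 9 term by term:
f'(x) = 3x^2 + 2x - 4
Substitute x = 0:
f'(0) = 3 * 0^2 + 2 * 0 - 4
= 0 + 0 - 4
= -4

-4


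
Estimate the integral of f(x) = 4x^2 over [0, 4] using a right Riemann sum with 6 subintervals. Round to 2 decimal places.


Right Riemann sum uses right endpoints of each subinterval.
Interval: [0, 4], n = 6
dx = (4 - 0) / 6 = 2/3
Right endpoints: [2/3, 4/3, 2, 8/3, 10/3, 4]
f values: [16/9, 64/9, 16, 256/9, 400/9, 64]
Sum = dx * (sum of f values)
= 2/3 * 1456/9
= 2912/27 ≈ 107.85

107.85


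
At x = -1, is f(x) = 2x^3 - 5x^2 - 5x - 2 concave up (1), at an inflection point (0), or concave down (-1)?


Concavity is determined by the sign of f''(x).
f(x) = 2x^3 - 5x^2 - 5x - 2
f'(x) = 6x^2 - 10x - 5
f''(x) = 12x - 10
f''(-1) = 12 * (-1) - 10
= -12 - 10
= -22
Since f''(-1) < 0, the function is concave down (-1)

-1


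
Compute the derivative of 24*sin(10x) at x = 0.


Apply the chain rule to differentiate 24*sin(10x):
d/dx [24*sin(10x)]
= 24 * cos(10x) * d/dx(10x)
= 24 * 10 * cos(10x)
= 240 * cos(10x)
Evaluate at x = 0:
= 240 * cos(0)
= 240 * 1
= 240

240


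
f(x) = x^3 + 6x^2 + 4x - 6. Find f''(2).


First derivative:
f'(x) = 3x^2 + 12x + 4
Second derivative:
f''(x) = 6x + 12
Substitute x = 2:
f''(2) = 6 * 2 + 12
= 12 + 12
= 24

24


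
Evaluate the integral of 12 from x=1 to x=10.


The integral of a constant k over [a, b] equals k * (b - a).
integral from 1 to 10 of 12 dx
= 12 * (10 - 1)
= 12 * 9
= 108

108


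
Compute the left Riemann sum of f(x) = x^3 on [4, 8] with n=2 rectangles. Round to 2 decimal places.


Left Riemann sum uses left endpoints of each subinterval.
Interval: [4, 8], n = 2
dx = (8 - 4) / 2 = 2
Left endpoints: [4, 6]
f values: [64, 216]
Sum = dx * (sum of f values)
= 2 * 280
= 560 = 560.00

560.00


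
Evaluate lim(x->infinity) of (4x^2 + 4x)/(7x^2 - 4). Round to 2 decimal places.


For limits at infinity with equal-degree polynomials,
we compare leading coefficients.
Numerator leading term: 4x^2
Denominator leading term: 7x^2
Divide both by x^2:
lim = (4 + 4/x) / (7 - 4/x^2)
As x -> infinity, the 1/x and 1/x^2 terms vanish:
= 4/7 ≈ 0.57

0.57


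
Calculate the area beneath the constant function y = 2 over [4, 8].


The area under a constant function y = 2 is a rectangle.
Width = 8 - 4 = 4
Height = 2
Area = width * height
= 4 * 2
= 8

8


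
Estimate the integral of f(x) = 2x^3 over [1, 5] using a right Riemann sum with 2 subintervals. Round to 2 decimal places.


Right Riemann sum uses right endpoints of each subinterval.
Interval: [1, 5], n = 2
dx = (5 - 1) / 2 = 2
Right endpoints: [3, 5]
f values: [54, 250]
Sum = dx * (sum of f values)
= 2 * 304
= 608 = 608.00

608.00


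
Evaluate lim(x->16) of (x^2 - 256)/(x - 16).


Direct substitution gives 0/0, so we factor the numerator.
Factor: (x^2 - 256) = (x - 16)(x + 16)
Cancel the common factor (x - 16):
(x^2 - 256)/(x - 16) = (x + 16)
Now substitute x = 16:
= (16 + 16) = 32

32


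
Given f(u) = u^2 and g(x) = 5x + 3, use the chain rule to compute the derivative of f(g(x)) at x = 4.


Using the chain rule: (f(g(x)))' = f'(g(x)) * g'(x)
First, find g(4):
g(4) = 5 * 4 + 3 = 23
Next, f'(u) = 2u
And g'(x) = 5
So f'(g(4)) * g'(4)
= 2 * 23 * 5
= 230

230


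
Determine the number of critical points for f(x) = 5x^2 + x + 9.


Find where f'(x) = 0:
f'(x) = 10x + 1
Set f'(x) = 0:
10x + 1 = 0
x = -1 / 10 = -1/10
This is a linear equation in x, so there is exactly one solution.
Number of critical points: 1

1


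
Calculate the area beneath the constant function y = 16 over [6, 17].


The area under a constant function y = 16 is a rectangle.
Width = 17 - 6 = 11
Height = 16
Area = width * height
= 11 * 16
= 176

176


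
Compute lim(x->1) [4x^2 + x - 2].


Since polynomials are continuous, we use direct substitution.
lim(x->1) of 4x^2 + x - 2
= 4 * 1^2 + 1 * 1 - 2
= 4 + 1 - 2
= 3

3


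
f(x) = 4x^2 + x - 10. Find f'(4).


Differentiate term by term using power and sum rules:
f(x) = 4x^2 + x - 10
f'(x) = 8x + 1
Substitute x = 4:
f'(4) = 8 * 4 + 1
= 32 + 1
= 33

33


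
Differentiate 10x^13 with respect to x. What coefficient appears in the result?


We apply the power rule: d/dx [ax^n] = a*n * x^(n-1)
d/dx [10x^13]
= 10 * 13 * x^(13-1)
= 130x^12
The coefficient is 130

130


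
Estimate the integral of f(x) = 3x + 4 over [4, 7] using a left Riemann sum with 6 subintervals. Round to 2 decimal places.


Left Riemann sum uses left endpoints of each subinterval.
Interval: [4, 7], n = 6
dx = (7 - 4) / 6 = 1/2
Left endpoints: [4, 9/2, 5, 11/2, 6, 13/2]
f values: [16, 35/2, 19, 41/2, 22, 47/2]
Sum = dx * (sum of f values)
= 1/2 * 237/2
= 237/4 = 59.25

59.25


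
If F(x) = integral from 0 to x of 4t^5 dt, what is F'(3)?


By the Fundamental Theorem of Calculus (Part 1):
If F(x) = integral from 0 to x of f(t) dt, then F'(x) = f(x)
Here f(t) = 4t^5
So F'(x) = 4x^5
Evaluate at x = 3:
F'(3) = 4 * 3^5
= 4 * 243
= 972

972


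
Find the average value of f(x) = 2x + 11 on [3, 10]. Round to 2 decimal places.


Average value = 1/(b-a) * integral from a to b of f(x) dx
First compute the integral of 2x + 11:
F(x) = x^2 + 11x
F(10) = 1 * 100 + 11 * 10 = 210
F(3) = 1 * 9 + 11 * 3 = 42
Integral = 210 - 42 = 168
Average = 168 / (10 - 3) = 168 / 7
= 24 = 24.00

24.00


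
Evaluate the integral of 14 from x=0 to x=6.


The integral of a constant k over [a, b] equals k * (b - a).
integral from 0 to 6 of 14 dx
= 14 * (6 - 0)
= 14 * 6
= 84

84


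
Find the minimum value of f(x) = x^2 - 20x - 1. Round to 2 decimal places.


For a quadratic f(x) = ax^2 + bx + c with a > 0, the minimum is at the vertex.
Vertex x-coordinate: x = -b/(2a)
x = -(-20) / (2 * 1)
x = 20/2 = 10
Substitute back to find the minimum value:
f(10) = 1 * 10^2 - 20 * 10 - 1
= 100 - 200 - 1
= -101 = -101.00

-101.00


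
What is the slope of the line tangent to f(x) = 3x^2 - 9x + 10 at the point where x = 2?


The slope of the tangent line equals f'(x) at the point.
f(x) = 3x^2 - 9x + 10
f'(x) = 6x - 9
At x = 2:
f'(2) = 6 * 2 - 9
= 12 - 9
= 3

3


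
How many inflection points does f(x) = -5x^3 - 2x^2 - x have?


Inflection points occur where f''(x) = 0 and concavity changes.
f(x) = -5x^3 - 2x^2 - x
f'(x) = -15x^2 - 4x - 1
f''(x) = -30x - 4
Set f''(x) = 0:
-30x - 4 = 0
x = 4 / (-30) = -2/15
Since f''(x) is linear (degree 1), it changes sign at this point.
Therefore there is exactly 1 inflection point.

1


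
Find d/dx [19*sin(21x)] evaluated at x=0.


Apply the chain rule to differentiate 19*sin(21x):
d/dx [19*sin(21x)]
= 19 * cos(21x) * d/dx(21x)
= 19 * 21 * cos(21x)
= 399 * cos(21x)
Evaluate at x = 0:
= 399 * cos(0)
= 399 * 1
= 399

399


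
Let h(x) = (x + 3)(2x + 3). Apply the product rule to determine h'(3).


Let u(x) = x + 3 and v(x) = 2x + 3
u'(x) = 1
v'(x) = 2
Product rule: h'(x) = u'(x)*v(x) + u(x)*v'(x)
= 1 * (2x + 3) + (x + 3) * 2
At x = 3:
u(3) = 1 * 3 + 3 = 6
v(3) = 2 * 3 + 3 = 9
h'(3) = 1 * 9 + 6 * 2
= 9 + 12
= 21

21


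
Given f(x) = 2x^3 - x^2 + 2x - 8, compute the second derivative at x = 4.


First derivative:
f'(x) = 6x^2 - 2x + 2
Second derivative:
f''(x) = 12x - 2
Substitute x = 4:
f''(4) = 12 * 4 - 2
= 48 - 2
= 46

46


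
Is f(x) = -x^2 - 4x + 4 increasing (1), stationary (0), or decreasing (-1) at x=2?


Compute f'(x) to determine behavior:
f'(x) = -2x - 4
f'(2) = -2 * 2 - 4
= -4 - 4
= -8
Since f'(2) < 0, the function is decreasing (-1)

-1


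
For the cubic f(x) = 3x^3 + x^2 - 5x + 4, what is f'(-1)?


Differentiate f(x) = 3x^3 + x^2 - 5x + 4 term by term:
f'(x) = 9x^2 + 2x - 5
Substitute x = -1:
f'(-1) = 9 * (-1)^2 + 2 * (-1) - 5
= 9 - 2 - 5
= 2

2


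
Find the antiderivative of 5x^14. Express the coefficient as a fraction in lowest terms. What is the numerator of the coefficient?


Apply the power rule for integration:
integral of ax^n dx = a/(n+1) * x^(n+1) + C
integral of 5x^14 dx
= 5/15 * x^15 + C
= 1/3 * x^15 + C
The coefficient in lowest terms is 1/3, and its numerator is 1

1


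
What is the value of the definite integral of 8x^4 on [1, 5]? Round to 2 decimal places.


Find the antiderivative of 8x^4:
F(x) = 8/5 * x^5
Apply the Fundamental Theorem of Calculus:
F(5) - F(1)
= 8/5 * 5^5 - 8/5 * 1^5
= 8/5 * (3125 - 1)
= 8/5 * 3124
= 24992/5 = 4998.40

4998.40


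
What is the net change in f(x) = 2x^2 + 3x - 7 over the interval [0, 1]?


Net change = f(b) - f(a)
f(x) = 2x^2 + 3x - 7
Compute f(1):
f(1) = 2 * 1^2 + 3 * 1 - 7
= 2 + 3 - 7
= -2
Compute f(0):
f(0) = 2 * 0^2 + 3 * 0 - 7
= 0 + 0 - 7
= -7
Net change = -2 - (-7) = 5

5


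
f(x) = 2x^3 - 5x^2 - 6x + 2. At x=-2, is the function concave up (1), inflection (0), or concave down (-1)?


Concavity is determined by the sign of f''(x).
f(x) = 2x^3 - 5x^2 - 6x + 2
f'(x) = 6x^2 - 10x - 6
f''(x) = 12x - 10
f''(-2) = 12 * (-2) - 10
= -24 - 10
= -34
Since f''(-2) < 0, the function is concave down (-1)

-1


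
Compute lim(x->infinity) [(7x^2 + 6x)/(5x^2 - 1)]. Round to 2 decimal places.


For limits at infinity with equal-degree polynomials,
we compare leading coefficients.
Numerator leading term: 7x^2
Denominator leading term: 5x^2
Divide both by x^2:
lim = (7 + 6/x) / (5 - 1/x^2)
As x -> infinity, the 1/x and 1/x^2 terms vanish:
= 7/5 = 1.40

1.40


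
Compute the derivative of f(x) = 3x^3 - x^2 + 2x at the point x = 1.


Differentiate f(x) = 3x^3 - x^2 + 2x term by term:
f'(x) = 9x^2 - 2x + 2
Substitute x = 1:
f'(1) = 9 * 1^2 - 2 * 1 + 2
= 9 - 2 + 2
= 9

9


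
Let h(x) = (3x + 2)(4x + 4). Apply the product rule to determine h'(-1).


Let u(x) = 3x + 2 and v(x) = 4x + 4
u'(x) = 3
v'(x) = 4
Product rule: h'(x) = u'(x)*v(x) + u(x)*v'(x)
= 3 * (4x + 4) + (3x + 2) * 4
At x = -1:
u(-1) = 3 * (-1) + 2 = -1
v(-1) = 4 * (-1) + 4 = 0
h'(-1) = 3 * 0 + (-1) * 4
= 0 - 4
= -4

-4


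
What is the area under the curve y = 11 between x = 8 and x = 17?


The area under a constant function y = 11 is a rectangle.
Width = 17 - 8 = 9
Height = 11
Area = width * height
= 9 * 11
= 99

99


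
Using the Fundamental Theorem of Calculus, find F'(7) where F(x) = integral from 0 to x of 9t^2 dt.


By the Fundamental Theorem of Calculus (Part 1):
If F(x) = integral from 0 to x of f(t) dt, then F'(x) = f(x)
Here f(t) = 9t^2
So F'(x) = 9x^2
Evaluate at x = 7:
F'(7) = 9 * 7^2
= 9 * 49
= 441

441


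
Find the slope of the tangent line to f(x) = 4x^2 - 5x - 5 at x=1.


The slope of the tangent line equals f'(x) at the point.
f(x) = 4x^2 - 5x - 5
f'(x) = 8x - 5
At x = 1:
f'(1) = 8 * 1 - 5
= 8 - 5
= 3

3


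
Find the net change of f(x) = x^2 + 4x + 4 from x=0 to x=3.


Net change = f(b) - f(a)
f(x) = x^2 + 4x + 4
Compute f(3):
f(3) = 1 * 3^2 + 4 * 3 + 4
= 9 + 12 + 4
= 25
Compute f(0):
f(0) = 1 * 0^2 + 4 * 0 + 4
= 0 + 0 + 4
= 4
Net change = 25 - 4 = 21

21


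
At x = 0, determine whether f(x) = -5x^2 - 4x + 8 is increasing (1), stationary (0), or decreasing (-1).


Compute f'(x) to determine behavior:
f'(x) = -10x - 4
f'(0) = -10 * 0 - 4
= 0 - 4
= -4
Since f'(0) < 0, the function is decreasing (-1)

-1


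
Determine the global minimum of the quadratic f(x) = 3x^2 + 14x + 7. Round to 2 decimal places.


For a quadratic f(x) = ax^2 + bx + c with a > 0, the minimum is at the vertex.
Vertex x-coordinate: x = -b/(2a)
x = -(14) / (2 * 3)
x = -14/6 = -7/3
Substitute back to find the minimum value:
f(-7/3) = 3 * (-7/3)^2 + 14 * (-7/3) + 7
= 49/3 - 98/3 + 7
= -28/3 ≈ -9.33

-9.33
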